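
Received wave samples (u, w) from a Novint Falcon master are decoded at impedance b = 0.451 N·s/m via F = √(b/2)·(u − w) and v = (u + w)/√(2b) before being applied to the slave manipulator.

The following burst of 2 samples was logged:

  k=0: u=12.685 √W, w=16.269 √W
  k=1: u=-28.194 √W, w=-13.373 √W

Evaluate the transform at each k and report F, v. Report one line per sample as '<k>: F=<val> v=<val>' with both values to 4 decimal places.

k=0: u−w=-3.5840, u+w=28.9540; √(b/2)=0.4749, √(2b)=0.9497; F=0.4749×(-3.584)=-1.7019, v=28.9540/0.9497=30.4863
k=1: u−w=-14.8210, u+w=-41.5670; √(b/2)=0.4749, √(2b)=0.9497; F=0.4749×(-14.821)=-7.0380, v=-41.5670/0.9497=-43.7669

0: F=-1.7019 v=30.4863
1: F=-7.0380 v=-43.7669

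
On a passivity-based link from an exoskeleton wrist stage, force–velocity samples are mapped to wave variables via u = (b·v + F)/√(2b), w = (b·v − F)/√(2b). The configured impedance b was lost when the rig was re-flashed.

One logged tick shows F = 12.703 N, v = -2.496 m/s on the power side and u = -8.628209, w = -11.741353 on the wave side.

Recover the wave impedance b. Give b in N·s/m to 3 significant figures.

b = 33.3 N·s/m

u + w = -20.369562;  u + w = √(2b)·v, so √(2b) = -20.369562/(-2.496) = 8.160882.
b = (√(2b))²/2 = 66.599998/2 = 33.299999.
(Check via u − w = 2F/√(2b): u − w = 3.113144, 2F/√(2b) = 3.113144.)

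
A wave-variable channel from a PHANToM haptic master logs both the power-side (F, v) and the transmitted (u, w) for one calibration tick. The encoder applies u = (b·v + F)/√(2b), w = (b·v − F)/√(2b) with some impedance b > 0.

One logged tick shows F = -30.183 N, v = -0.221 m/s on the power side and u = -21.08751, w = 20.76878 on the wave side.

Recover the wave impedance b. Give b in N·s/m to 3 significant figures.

u + w = -0.31873;  u + w = √(2b)·v, so √(2b) = -0.31873/(-0.221) = 1.44222.
b = (√(2b))²/2 = 2.07999/2 = 1.04000.
(Check via u − w = 2F/√(2b): u − w = -41.85629, 2F/√(2b) = -41.85639.)

b = 1.04 N·s/m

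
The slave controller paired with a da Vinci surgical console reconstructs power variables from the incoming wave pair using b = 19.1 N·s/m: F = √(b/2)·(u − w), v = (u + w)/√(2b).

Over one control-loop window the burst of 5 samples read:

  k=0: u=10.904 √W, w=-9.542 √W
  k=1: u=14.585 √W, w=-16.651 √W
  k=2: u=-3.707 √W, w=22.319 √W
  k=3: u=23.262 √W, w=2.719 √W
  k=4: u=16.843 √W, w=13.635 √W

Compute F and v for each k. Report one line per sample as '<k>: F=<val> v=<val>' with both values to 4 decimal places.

k=0: u−w=20.4460, u+w=1.3620; √(b/2)=3.0903, √(2b)=6.1806; F=3.0903×20.446=63.1844, v=1.3620/6.1806=0.2204
k=1: u−w=31.2360, u+w=-2.0660; √(b/2)=3.0903, √(2b)=6.1806; F=3.0903×31.236=96.5288, v=-2.0660/6.1806=-0.3343
k=2: u−w=-26.0260, u+w=18.6120; √(b/2)=3.0903, √(2b)=6.1806; F=3.0903×(-26.026)=-80.4283, v=18.6120/6.1806=3.0114
k=3: u−w=20.5430, u+w=25.9810; √(b/2)=3.0903, √(2b)=6.1806; F=3.0903×20.543=63.4842, v=25.9810/6.1806=4.2036
k=4: u−w=3.2080, u+w=30.4780; √(b/2)=3.0903, √(2b)=6.1806; F=3.0903×3.208=9.9137, v=30.4780/6.1806=4.9312

0: F=63.1844 v=0.2204
1: F=96.5288 v=-0.3343
2: F=-80.4283 v=3.0114
3: F=63.4842 v=4.2036
4: F=9.9137 v=4.9312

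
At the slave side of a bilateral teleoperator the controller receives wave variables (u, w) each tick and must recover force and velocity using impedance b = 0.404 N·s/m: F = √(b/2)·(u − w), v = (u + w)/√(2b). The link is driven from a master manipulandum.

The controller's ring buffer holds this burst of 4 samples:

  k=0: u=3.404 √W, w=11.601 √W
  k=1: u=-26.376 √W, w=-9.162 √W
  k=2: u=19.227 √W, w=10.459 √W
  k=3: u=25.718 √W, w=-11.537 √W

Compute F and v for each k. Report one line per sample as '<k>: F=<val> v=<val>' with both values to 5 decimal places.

0: F=-3.68409 v=16.69284
1: F=-7.73673 v=-39.53551
2: F=3.94073 v=33.02524
3: F=16.74404 v=15.77616

k=0: u−w=-8.19700, u+w=15.00500; √(b/2)=0.44944, √(2b)=0.89889; F=0.44944×(-8.197)=-3.68409, v=15.00500/0.89889=16.69284
k=1: u−w=-17.21400, u+w=-35.53800; √(b/2)=0.44944, √(2b)=0.89889; F=0.44944×(-17.214)=-7.73673, v=-35.53800/0.89889=-39.53551
k=2: u−w=8.76800, u+w=29.68600; √(b/2)=0.44944, √(2b)=0.89889; F=0.44944×8.768=3.94073, v=29.68600/0.89889=33.02524
k=3: u−w=37.25500, u+w=14.18100; √(b/2)=0.44944, √(2b)=0.89889; F=0.44944×37.255=16.74404, v=14.18100/0.89889=15.77616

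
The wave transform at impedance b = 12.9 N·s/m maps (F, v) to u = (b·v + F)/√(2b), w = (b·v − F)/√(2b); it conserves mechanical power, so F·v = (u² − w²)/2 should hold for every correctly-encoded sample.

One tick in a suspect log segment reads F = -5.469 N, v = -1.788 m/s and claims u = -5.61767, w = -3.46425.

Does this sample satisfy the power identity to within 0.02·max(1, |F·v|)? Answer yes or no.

yes

F·v = (-5.469)×(-1.788) = 9.7786 W.
(u² − w²)/2 = (31.5582 − 12.0010)/2 = 9.7786 W.
|Δ| = 0.0000;  2% of max(1, |F·v|) = 0.1956.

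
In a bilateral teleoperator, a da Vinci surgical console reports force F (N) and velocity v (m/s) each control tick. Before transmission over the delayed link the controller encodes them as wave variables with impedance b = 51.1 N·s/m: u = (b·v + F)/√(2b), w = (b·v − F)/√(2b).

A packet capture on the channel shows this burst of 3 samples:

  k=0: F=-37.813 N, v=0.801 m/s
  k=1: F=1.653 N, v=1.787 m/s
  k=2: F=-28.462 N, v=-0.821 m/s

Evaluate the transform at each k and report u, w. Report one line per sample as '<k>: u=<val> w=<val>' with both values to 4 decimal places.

0: u=0.3084 w=7.7892
1: u=9.1963 w=8.8692
2: u=-6.9653 w=-1.3345

k=0: b·v=51.1×0.801=40.9311; √(2b)=10.1094; u=(40.9311+(-37.813))/10.1094=0.3084, w=(40.9311−(-37.813))/10.1094=7.7892
k=1: b·v=51.1×1.787=91.3157; √(2b)=10.1094; u=(91.3157+1.653)/10.1094=9.1963, w=(91.3157−1.653)/10.1094=8.8692
k=2: b·v=51.1×(-0.821)=-41.9531; √(2b)=10.1094; u=(-41.9531+(-28.462))/10.1094=-6.9653, w=(-41.9531−(-28.462))/10.1094=-1.3345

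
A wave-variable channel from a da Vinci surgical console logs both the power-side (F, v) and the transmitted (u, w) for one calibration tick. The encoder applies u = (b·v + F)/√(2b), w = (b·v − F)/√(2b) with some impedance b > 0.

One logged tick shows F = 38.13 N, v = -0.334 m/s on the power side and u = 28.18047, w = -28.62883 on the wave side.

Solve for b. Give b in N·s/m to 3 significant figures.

u + w = -0.44836;  u + w = √(2b)·v, so √(2b) = -0.44836/(-0.334) = 1.34240.
b = (√(2b))²/2 = 1.80202/2 = 0.90101.
(Check via u − w = 2F/√(2b): u − w = 56.80930, 2F/√(2b) = 56.80890.)

b = 0.901 N·s/m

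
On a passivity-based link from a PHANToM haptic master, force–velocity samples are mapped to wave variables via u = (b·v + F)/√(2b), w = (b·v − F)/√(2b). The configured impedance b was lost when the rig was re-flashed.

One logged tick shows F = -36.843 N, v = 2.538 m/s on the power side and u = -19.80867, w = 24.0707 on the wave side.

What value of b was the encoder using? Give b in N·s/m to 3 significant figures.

b = 1.41 N·s/m

u + w = 4.2620;  u + w = √(2b)·v, so √(2b) = 4.2620/2.538 = 1.6793.
b = (√(2b))²/2 = 2.8200/2 = 1.4100.
(Check via u − w = 2F/√(2b): u − w = -43.8794, 2F/√(2b) = -43.8793.)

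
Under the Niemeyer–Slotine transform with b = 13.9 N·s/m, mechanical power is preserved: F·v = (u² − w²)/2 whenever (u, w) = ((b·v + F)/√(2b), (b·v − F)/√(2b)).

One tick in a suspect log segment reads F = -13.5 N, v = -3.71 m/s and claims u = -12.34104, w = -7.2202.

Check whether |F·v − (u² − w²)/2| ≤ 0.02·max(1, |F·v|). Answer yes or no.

yes

F·v = (-13.5)×(-3.71) = 50.08500 W.
(u² − w²)/2 = (152.30127 − 52.13129)/2 = 50.08499 W.
|Δ| = 0.00001;  2% of max(1, |F·v|) = 1.00170.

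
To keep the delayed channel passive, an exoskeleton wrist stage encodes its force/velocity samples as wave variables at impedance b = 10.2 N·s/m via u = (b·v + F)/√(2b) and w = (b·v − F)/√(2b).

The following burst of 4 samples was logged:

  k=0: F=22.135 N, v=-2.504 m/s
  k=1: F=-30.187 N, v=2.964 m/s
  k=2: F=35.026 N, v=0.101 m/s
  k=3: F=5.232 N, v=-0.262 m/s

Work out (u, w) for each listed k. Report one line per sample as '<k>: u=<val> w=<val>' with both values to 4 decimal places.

k=0: b·v=10.2×(-2.504)=-25.5408; √(2b)=4.5166; u=(-25.5408+22.135)/4.5166=-0.7541, w=(-25.5408−22.135)/4.5166=-10.5556
k=1: b·v=10.2×2.964=30.2328; √(2b)=4.5166; u=(30.2328+(-30.187))/4.5166=0.0101, w=(30.2328−(-30.187))/4.5166=13.3772
k=2: b·v=10.2×0.101=1.0302; √(2b)=4.5166; u=(1.0302+35.026)/4.5166=7.9830, w=(1.0302−35.026)/4.5166=-7.5268
k=3: b·v=10.2×(-0.262)=-2.6724; √(2b)=4.5166; u=(-2.6724+5.232)/4.5166=0.5667, w=(-2.6724−5.232)/4.5166=-1.7501

0: u=-0.7541 w=-10.5556
1: u=0.0101 w=13.3772
2: u=7.9830 w=-7.5268
3: u=0.5667 w=-1.7501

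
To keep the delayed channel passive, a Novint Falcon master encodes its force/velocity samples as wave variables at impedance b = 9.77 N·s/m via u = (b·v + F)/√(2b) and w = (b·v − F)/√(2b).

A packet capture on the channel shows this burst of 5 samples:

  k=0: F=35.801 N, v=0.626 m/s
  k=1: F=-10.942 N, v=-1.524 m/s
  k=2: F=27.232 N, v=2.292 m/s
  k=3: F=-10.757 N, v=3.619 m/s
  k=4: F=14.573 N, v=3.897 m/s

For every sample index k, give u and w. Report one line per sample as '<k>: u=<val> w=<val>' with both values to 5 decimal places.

0: u=9.48262 w=-6.71544
1: u=-5.84369 w=-0.89301
2: u=11.22631 w=-1.09473
3: u=5.56524 w=10.43221
4: u=11.90992 w=5.31641

k=0: b·v=9.77×0.626=6.11602; √(2b)=4.42041; u=(6.11602+35.801)/4.42041=9.48262, w=(6.11602−35.801)/4.42041=-6.71544
k=1: b·v=9.77×(-1.524)=-14.88948; √(2b)=4.42041; u=(-14.88948+(-10.942))/4.42041=-5.84369, w=(-14.88948−(-10.942))/4.42041=-0.89301
k=2: b·v=9.77×2.292=22.39284; √(2b)=4.42041; u=(22.39284+27.232)/4.42041=11.22631, w=(22.39284−27.232)/4.42041=-1.09473
k=3: b·v=9.77×3.619=35.35763; √(2b)=4.42041; u=(35.35763+(-10.757))/4.42041=5.56524, w=(35.35763−(-10.757))/4.42041=10.43221
k=4: b·v=9.77×3.897=38.07369; √(2b)=4.42041; u=(38.07369+14.573)/4.42041=11.90992, w=(38.07369−14.573)/4.42041=5.31641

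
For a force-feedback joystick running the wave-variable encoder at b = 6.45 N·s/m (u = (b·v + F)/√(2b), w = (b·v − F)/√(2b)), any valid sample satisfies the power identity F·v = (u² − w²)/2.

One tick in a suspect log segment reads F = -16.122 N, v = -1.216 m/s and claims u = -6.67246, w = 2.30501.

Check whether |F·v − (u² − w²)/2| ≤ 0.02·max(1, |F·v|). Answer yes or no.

F·v = (-16.122)×(-1.216) = 19.6044 W.
(u² − w²)/2 = (44.5217 − 5.3131)/2 = 19.6043 W.
|Δ| = 0.0000;  2% of max(1, |F·v|) = 0.3921.

yes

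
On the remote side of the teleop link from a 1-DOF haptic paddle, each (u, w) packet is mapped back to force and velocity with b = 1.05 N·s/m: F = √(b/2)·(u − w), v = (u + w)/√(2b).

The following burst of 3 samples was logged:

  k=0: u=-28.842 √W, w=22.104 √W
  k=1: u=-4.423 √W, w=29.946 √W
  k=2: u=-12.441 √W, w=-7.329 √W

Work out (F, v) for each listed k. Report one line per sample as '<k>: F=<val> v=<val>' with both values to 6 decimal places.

0: F=-36.913884 v=-4.649662
1: F=-24.902706 v=17.612543
2: F=-3.703996 v=-13.642596

k=0: u−w=-50.946000, u+w=-6.738000; √(b/2)=0.724569, √(2b)=1.449138; F=0.724569×(-50.946)=-36.913884, v=-6.738000/1.449138=-4.649662
k=1: u−w=-34.369000, u+w=25.523000; √(b/2)=0.724569, √(2b)=1.449138; F=0.724569×(-34.369)=-24.902706, v=25.523000/1.449138=17.612543
k=2: u−w=-5.112000, u+w=-19.770000; √(b/2)=0.724569, √(2b)=1.449138; F=0.724569×(-5.112)=-3.703996, v=-19.770000/1.449138=-13.642596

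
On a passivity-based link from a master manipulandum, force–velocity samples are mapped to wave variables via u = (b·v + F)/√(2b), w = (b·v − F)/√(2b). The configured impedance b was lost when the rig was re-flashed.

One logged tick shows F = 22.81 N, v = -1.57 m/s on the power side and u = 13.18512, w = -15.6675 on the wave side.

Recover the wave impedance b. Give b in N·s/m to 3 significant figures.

u + w = -2.48238;  u + w = √(2b)·v, so √(2b) = -2.48238/(-1.57) = 1.58113.
b = (√(2b))²/2 = 2.49998/2 = 1.24999.
(Check via u − w = 2F/√(2b): u − w = 28.85262, 2F/√(2b) = 28.85271.)

b = 1.25 N·s/m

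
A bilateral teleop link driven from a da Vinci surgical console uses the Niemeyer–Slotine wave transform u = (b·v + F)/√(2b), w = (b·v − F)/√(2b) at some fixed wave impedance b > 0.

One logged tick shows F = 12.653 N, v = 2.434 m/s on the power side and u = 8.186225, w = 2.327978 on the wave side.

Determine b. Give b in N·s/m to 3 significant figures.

u + w = 10.514203;  u + w = √(2b)·v, so √(2b) = 10.514203/2.434 = 4.319722.
b = (√(2b))²/2 = 18.659997/2 = 9.329998.
(Check via u − w = 2F/√(2b): u − w = 5.858247, 2F/√(2b) = 5.858248.)

b = 9.33 N·s/m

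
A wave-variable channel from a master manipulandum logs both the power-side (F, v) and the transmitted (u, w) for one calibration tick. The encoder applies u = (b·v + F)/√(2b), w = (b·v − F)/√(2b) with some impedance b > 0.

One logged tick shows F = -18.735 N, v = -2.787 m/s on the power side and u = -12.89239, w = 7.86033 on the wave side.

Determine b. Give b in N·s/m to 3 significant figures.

b = 1.63 N·s/m

u + w = -5.03206;  u + w = √(2b)·v, so √(2b) = -5.03206/(-2.787) = 1.80555.
b = (√(2b))²/2 = 3.26000/2 = 1.63000.
(Check via u − w = 2F/√(2b): u − w = -20.75272, 2F/√(2b) = -20.75271.)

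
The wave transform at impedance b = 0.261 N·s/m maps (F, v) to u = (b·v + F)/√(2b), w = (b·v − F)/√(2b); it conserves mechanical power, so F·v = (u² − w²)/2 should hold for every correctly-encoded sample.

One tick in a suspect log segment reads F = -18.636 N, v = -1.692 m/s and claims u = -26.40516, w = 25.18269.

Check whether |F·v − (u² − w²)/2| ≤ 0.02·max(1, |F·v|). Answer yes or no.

yes

F·v = (-18.636)×(-1.692) = 31.53211 W.
(u² − w²)/2 = (697.23247 − 634.16788)/2 = 31.53230 W.
|Δ| = 0.00019;  2% of max(1, |F·v|) = 0.63064.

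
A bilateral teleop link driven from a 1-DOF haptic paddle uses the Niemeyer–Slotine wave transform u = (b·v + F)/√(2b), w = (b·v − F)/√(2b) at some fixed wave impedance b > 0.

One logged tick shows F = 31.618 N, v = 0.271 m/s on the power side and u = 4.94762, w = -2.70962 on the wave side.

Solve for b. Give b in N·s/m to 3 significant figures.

u + w = 2.23800;  u + w = √(2b)·v, so √(2b) = 2.23800/0.271 = 8.25830.
b = (√(2b))²/2 = 68.19956/2 = 34.09978.
(Check via u − w = 2F/√(2b): u − w = 7.65724, 2F/√(2b) = 7.65726.)

b = 34.1 N·s/m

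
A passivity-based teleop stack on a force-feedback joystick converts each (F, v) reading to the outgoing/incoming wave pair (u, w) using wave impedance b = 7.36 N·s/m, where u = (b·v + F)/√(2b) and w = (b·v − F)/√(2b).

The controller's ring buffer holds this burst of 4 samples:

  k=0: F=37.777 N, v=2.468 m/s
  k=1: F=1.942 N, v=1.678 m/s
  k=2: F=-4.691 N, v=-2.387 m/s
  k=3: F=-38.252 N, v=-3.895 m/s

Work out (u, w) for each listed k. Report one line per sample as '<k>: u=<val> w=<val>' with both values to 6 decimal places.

k=0: b·v=7.36×2.468=18.164480; √(2b)=3.836665; u=(18.164480+37.777)/3.836665=14.580756, w=(18.164480−37.777)/3.836665=-5.111866
k=1: b·v=7.36×1.678=12.350080; √(2b)=3.836665; u=(12.350080+1.942)/3.836665=3.725131, w=(12.350080−1.942)/3.836665=2.712793
k=2: b·v=7.36×(-2.387)=-17.568320; √(2b)=3.836665; u=(-17.568320+(-4.691))/3.836665=-5.801736, w=(-17.568320−(-4.691))/3.836665=-3.356384
k=3: b·v=7.36×(-3.895)=-28.667200; √(2b)=3.836665; u=(-28.667200+(-38.252))/3.836665=-17.442022, w=(-28.667200−(-38.252))/3.836665=2.498211

0: u=14.580756 w=-5.111866
1: u=3.725131 w=2.712793
2: u=-5.801736 w=-3.356384
3: u=-17.442022 w=2.498211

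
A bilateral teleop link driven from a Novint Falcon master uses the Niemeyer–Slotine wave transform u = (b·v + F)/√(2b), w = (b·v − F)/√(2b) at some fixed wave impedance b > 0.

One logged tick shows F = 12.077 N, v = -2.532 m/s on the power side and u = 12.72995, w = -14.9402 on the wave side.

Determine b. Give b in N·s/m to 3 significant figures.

b = 0.381 N·s/m

u + w = -2.21025;  u + w = √(2b)·v, so √(2b) = -2.21025/(-2.532) = 0.87293.
b = (√(2b))²/2 = 0.76200/2 = 0.38100.
(Check via u − w = 2F/√(2b): u − w = 27.67015, 2F/√(2b) = 27.67014.)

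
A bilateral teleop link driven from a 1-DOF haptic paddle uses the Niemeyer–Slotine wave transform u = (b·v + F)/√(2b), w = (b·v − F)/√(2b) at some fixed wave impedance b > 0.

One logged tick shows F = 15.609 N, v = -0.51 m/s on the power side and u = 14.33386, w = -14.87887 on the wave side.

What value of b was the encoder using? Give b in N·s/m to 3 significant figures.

u + w = -0.54501;  u + w = √(2b)·v, so √(2b) = -0.54501/(-0.51) = 1.06865.
b = (√(2b))²/2 = 1.14201/2 = 0.57100.
(Check via u − w = 2F/√(2b): u − w = 29.21273, 2F/√(2b) = 29.21264.)

b = 0.571 N·s/m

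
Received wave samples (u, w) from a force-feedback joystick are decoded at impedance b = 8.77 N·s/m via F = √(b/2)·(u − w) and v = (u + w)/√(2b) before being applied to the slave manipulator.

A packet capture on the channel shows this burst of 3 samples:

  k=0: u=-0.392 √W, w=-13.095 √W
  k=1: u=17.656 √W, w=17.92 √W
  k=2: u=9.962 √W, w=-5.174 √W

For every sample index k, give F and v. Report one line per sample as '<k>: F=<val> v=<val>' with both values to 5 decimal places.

0: F=26.60058 v=-3.22033
1: F=-0.55283 v=8.49459
2: F=31.69538 v=1.14325

k=0: u−w=12.70300, u+w=-13.48700; √(b/2)=2.09404, √(2b)=4.18808; F=2.09404×12.703=26.60058, v=-13.48700/4.18808=-3.22033
k=1: u−w=-0.26400, u+w=35.57600; √(b/2)=2.09404, √(2b)=4.18808; F=2.09404×(-0.264)=-0.55283, v=35.57600/4.18808=8.49459
k=2: u−w=15.13600, u+w=4.78800; √(b/2)=2.09404, √(2b)=4.18808; F=2.09404×15.136=31.69538, v=4.78800/4.18808=1.14325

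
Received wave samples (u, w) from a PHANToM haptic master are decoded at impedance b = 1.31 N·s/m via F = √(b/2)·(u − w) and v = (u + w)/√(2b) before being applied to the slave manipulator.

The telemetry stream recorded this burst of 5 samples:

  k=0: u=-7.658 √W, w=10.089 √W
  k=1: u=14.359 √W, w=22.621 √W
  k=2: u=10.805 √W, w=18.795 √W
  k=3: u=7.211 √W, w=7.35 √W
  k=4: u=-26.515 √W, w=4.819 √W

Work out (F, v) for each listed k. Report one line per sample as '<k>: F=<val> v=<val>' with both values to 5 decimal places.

0: F=-14.36301 v=1.50188
1: F=-6.68661 v=22.84632
2: F=-6.46647 v=18.28694
3: F=-0.11250 v=8.99582
4: F=-25.35925 v=-13.40383

k=0: u−w=-17.74700, u+w=2.43100; √(b/2)=0.80932, √(2b)=1.61864; F=0.80932×(-17.747)=-14.36301, v=2.43100/1.61864=1.50188
k=1: u−w=-8.26200, u+w=36.98000; √(b/2)=0.80932, √(2b)=1.61864; F=0.80932×(-8.262)=-6.68661, v=36.98000/1.61864=22.84632
k=2: u−w=-7.99000, u+w=29.60000; √(b/2)=0.80932, √(2b)=1.61864; F=0.80932×(-7.99)=-6.46647, v=29.60000/1.61864=18.28694
k=3: u−w=-0.13900, u+w=14.56100; √(b/2)=0.80932, √(2b)=1.61864; F=0.80932×(-0.139)=-0.11250, v=14.56100/1.61864=8.99582
k=4: u−w=-31.33400, u+w=-21.69600; √(b/2)=0.80932, √(2b)=1.61864; F=0.80932×(-31.334)=-25.35925, v=-21.69600/1.61864=-13.40383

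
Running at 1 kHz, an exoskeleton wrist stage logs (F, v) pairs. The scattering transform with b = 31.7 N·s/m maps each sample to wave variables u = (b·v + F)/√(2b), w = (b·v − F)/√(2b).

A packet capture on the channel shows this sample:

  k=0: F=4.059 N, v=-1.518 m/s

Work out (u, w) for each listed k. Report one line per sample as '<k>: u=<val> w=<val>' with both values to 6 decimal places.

0: u=-5.533700 w=-6.553241

k=0: b·v=31.7×(-1.518)=-48.120600; √(2b)=7.962412; u=(-48.120600+4.059)/7.962412=-5.533700, w=(-48.120600−4.059)/7.962412=-6.553241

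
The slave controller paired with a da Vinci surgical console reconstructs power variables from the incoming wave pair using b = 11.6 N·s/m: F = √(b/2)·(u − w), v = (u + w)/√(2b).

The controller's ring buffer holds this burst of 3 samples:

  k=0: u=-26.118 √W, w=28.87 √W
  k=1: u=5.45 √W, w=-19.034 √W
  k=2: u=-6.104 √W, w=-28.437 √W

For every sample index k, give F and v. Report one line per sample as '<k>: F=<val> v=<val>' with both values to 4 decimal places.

k=0: u−w=-54.9880, u+w=2.7520; √(b/2)=2.4083, √(2b)=4.8166; F=2.4083×(-54.988)=-132.4286, v=2.7520/4.8166=0.5714
k=1: u−w=24.4840, u+w=-13.5840; √(b/2)=2.4083, √(2b)=4.8166; F=2.4083×24.484=58.9653, v=-13.5840/4.8166=-2.8202
k=2: u−w=22.3330, u+w=-34.5410; √(b/2)=2.4083, √(2b)=4.8166; F=2.4083×22.333=53.7850, v=-34.5410/4.8166=-7.1712

0: F=-132.4286 v=0.5714
1: F=58.9653 v=-2.8202
2: F=53.7850 v=-7.1712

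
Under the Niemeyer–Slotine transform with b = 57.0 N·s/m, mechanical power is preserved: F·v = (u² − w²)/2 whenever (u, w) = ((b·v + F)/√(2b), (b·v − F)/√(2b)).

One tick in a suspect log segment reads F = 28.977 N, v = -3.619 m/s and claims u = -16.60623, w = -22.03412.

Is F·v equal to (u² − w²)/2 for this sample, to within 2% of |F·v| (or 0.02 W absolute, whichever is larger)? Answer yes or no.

F·v = 28.977×(-3.619) = -104.8678 W.
(u² − w²)/2 = (275.7669 − 485.5024)/2 = -104.8678 W.
|Δ| = 0.0000;  2% of max(1, |F·v|) = 2.0974.

yes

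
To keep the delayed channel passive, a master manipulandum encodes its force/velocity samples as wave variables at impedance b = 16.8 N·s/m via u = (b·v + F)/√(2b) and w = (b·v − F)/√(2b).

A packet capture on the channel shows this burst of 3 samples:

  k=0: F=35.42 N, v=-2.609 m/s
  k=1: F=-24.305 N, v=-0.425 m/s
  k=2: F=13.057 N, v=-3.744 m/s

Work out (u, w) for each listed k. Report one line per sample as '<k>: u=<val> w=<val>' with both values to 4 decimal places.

k=0: b·v=16.8×(-2.609)=-43.8312; √(2b)=5.7966; u=(-43.8312+35.42)/5.7966=-1.4511, w=(-43.8312−35.42)/5.7966=-13.6721
k=1: b·v=16.8×(-0.425)=-7.1400; √(2b)=5.7966; u=(-7.1400+(-24.305))/5.7966=-5.4248, w=(-7.1400−(-24.305))/5.7966=2.9612
k=2: b·v=16.8×(-3.744)=-62.8992; √(2b)=5.7966; u=(-62.8992+13.057)/5.7966=-8.5986, w=(-62.8992−13.057)/5.7966=-13.1037

0: u=-1.4511 w=-13.6721
1: u=-5.4248 w=2.9612
2: u=-8.5986 w=-13.1037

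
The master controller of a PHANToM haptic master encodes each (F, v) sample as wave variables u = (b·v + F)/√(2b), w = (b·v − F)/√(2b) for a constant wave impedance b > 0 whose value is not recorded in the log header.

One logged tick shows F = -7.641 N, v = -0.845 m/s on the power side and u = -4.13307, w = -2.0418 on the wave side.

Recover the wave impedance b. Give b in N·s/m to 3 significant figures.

b = 26.7 N·s/m

u + w = -6.17487;  u + w = √(2b)·v, so √(2b) = -6.17487/(-0.845) = 7.30754.
b = (√(2b))²/2 = 53.40012/2 = 26.70006.
(Check via u − w = 2F/√(2b): u − w = -2.09127, 2F/√(2b) = -2.09127.)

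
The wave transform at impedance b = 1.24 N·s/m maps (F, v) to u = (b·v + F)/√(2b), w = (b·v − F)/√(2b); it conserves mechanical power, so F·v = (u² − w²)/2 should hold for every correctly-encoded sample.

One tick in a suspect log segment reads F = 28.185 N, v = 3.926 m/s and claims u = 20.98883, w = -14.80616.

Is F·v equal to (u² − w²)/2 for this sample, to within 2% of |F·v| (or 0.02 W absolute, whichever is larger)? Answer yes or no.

yes

F·v = 28.185×3.926 = 110.6543 W.
(u² − w²)/2 = (440.5310 − 219.2224)/2 = 110.6543 W.
|Δ| = 0.0000;  2% of max(1, |F·v|) = 2.2131.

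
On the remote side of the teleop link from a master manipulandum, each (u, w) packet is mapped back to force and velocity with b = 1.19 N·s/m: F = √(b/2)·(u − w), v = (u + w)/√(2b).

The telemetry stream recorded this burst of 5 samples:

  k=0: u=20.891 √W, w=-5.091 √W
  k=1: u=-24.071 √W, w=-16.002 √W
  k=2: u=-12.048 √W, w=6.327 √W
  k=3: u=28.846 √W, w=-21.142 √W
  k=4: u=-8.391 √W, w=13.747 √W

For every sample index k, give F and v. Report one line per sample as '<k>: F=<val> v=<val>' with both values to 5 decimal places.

0: F=20.04154 v=10.24162
1: F=-6.22412 v=-25.97547
2: F=-14.17378 v=-3.70837
3: F=38.55887 v=4.99376
4: F=-17.07642 v=3.47178

k=0: u−w=25.98200, u+w=15.80000; √(b/2)=0.77136, √(2b)=1.54272; F=0.77136×25.982=20.04154, v=15.80000/1.54272=10.24162
k=1: u−w=-8.06900, u+w=-40.07300; √(b/2)=0.77136, √(2b)=1.54272; F=0.77136×(-8.069)=-6.22412, v=-40.07300/1.54272=-25.97547
k=2: u−w=-18.37500, u+w=-5.72100; √(b/2)=0.77136, √(2b)=1.54272; F=0.77136×(-18.375)=-14.17378, v=-5.72100/1.54272=-3.70837
k=3: u−w=49.98800, u+w=7.70400; √(b/2)=0.77136, √(2b)=1.54272; F=0.77136×49.988=38.55887, v=7.70400/1.54272=4.99376
k=4: u−w=-22.13800, u+w=5.35600; √(b/2)=0.77136, √(2b)=1.54272; F=0.77136×(-22.138)=-17.07642, v=5.35600/1.54272=3.47178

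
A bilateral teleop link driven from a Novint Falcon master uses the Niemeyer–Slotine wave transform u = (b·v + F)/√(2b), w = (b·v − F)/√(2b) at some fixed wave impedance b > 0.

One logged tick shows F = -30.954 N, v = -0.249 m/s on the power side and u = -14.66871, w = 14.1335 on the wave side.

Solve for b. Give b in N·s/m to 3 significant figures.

u + w = -0.53521;  u + w = √(2b)·v, so √(2b) = -0.53521/(-0.249) = 2.14944.
b = (√(2b))²/2 = 4.62008/2 = 2.31004.
(Check via u − w = 2F/√(2b): u − w = -28.80221, 2F/√(2b) = -28.80195.)

b = 2.31 N·s/m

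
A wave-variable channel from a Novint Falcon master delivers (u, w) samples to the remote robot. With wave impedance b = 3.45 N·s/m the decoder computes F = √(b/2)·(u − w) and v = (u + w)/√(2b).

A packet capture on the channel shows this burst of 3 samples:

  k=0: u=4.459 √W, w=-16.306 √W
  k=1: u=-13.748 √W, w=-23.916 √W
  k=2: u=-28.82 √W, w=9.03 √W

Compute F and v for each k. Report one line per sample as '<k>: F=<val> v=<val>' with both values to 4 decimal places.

0: F=27.2726 v=-4.5101
1: F=13.3546 v=-14.3384
2: F=-49.7119 v=-7.5339

k=0: u−w=20.7650, u+w=-11.8470; √(b/2)=1.3134, √(2b)=2.6268; F=1.3134×20.765=27.2726, v=-11.8470/2.6268=-4.5101
k=1: u−w=10.1680, u+w=-37.6640; √(b/2)=1.3134, √(2b)=2.6268; F=1.3134×10.168=13.3546, v=-37.6640/2.6268=-14.3384
k=2: u−w=-37.8500, u+w=-19.7900; √(b/2)=1.3134, √(2b)=2.6268; F=1.3134×(-37.85)=-49.7119, v=-19.7900/2.6268=-7.5339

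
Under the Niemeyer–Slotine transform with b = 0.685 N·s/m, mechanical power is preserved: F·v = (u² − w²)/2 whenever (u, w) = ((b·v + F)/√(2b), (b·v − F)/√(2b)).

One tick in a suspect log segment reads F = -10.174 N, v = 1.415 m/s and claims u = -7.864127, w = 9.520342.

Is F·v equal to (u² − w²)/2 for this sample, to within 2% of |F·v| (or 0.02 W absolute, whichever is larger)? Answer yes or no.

F·v = (-10.174)×1.415 = -14.396210 W.
(u² − w²)/2 = (61.844493 − 90.636912)/2 = -14.396209 W.
|Δ| = 0.000001;  2% of max(1, |F·v|) = 0.287924.

yes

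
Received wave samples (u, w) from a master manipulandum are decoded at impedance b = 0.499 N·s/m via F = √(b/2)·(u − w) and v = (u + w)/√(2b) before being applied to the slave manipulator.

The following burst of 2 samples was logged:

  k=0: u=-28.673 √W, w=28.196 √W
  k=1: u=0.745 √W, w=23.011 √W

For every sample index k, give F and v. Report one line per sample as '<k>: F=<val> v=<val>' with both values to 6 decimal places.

0: F=-28.406051 v=-0.477478
1: F=-11.121861 v=23.779792

k=0: u−w=-56.869000, u+w=-0.477000; √(b/2)=0.499500, √(2b)=0.998999; F=0.499500×(-56.869)=-28.406051, v=-0.477000/0.998999=-0.477478
k=1: u−w=-22.266000, u+w=23.756000; √(b/2)=0.499500, √(2b)=0.998999; F=0.499500×(-22.266)=-11.121861, v=23.756000/0.998999=23.779792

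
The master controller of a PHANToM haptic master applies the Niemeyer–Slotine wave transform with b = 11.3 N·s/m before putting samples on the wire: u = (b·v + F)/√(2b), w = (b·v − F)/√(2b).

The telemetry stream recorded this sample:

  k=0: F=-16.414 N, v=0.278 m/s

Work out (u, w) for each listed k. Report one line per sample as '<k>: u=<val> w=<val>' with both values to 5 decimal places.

0: u=-2.79191 w=4.11351

k=0: b·v=11.3×0.278=3.14140; √(2b)=4.75395; u=(3.14140+(-16.414))/4.75395=-2.79191, w=(3.14140−(-16.414))/4.75395=4.11351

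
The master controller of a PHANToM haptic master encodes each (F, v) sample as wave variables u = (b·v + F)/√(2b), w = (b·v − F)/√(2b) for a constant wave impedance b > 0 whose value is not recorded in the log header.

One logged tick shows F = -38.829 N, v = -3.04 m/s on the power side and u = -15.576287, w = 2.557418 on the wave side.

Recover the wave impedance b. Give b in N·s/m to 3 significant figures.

b = 9.17 N·s/m

u + w = -13.018869;  u + w = √(2b)·v, so √(2b) = -13.018869/(-3.04) = 4.282523.
b = (√(2b))²/2 = 18.340001/2 = 9.170000.
(Check via u − w = 2F/√(2b): u − w = -18.133705, 2F/√(2b) = -18.133704.)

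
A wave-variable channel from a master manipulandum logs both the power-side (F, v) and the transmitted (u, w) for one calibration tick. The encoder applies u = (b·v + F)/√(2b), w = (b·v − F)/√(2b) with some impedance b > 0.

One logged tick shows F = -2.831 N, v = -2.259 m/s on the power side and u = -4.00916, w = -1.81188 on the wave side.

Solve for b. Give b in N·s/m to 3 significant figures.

b = 3.32 N·s/m

u + w = -5.82104;  u + w = √(2b)·v, so √(2b) = -5.82104/(-2.259) = 2.57682.
b = (√(2b))²/2 = 6.64001/2 = 3.32000.
(Check via u − w = 2F/√(2b): u − w = -2.19728, 2F/√(2b) = -2.19728.)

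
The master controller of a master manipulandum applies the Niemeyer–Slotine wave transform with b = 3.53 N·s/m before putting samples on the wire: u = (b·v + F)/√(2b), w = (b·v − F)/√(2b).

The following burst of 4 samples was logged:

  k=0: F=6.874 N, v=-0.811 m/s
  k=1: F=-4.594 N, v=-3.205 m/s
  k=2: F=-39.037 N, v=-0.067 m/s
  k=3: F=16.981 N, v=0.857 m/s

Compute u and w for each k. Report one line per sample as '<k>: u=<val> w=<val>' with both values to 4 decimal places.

0: u=1.5096 w=-3.6645
1: u=-5.9869 w=-2.5290
2: u=-14.7808 w=14.6028
3: u=7.5294 w=-5.2523

k=0: b·v=3.53×(-0.811)=-2.8628; √(2b)=2.6571; u=(-2.8628+6.874)/2.6571=1.5096, w=(-2.8628−6.874)/2.6571=-3.6645
k=1: b·v=3.53×(-3.205)=-11.3136; √(2b)=2.6571; u=(-11.3136+(-4.594))/2.6571=-5.9869, w=(-11.3136−(-4.594))/2.6571=-2.5290
k=2: b·v=3.53×(-0.067)=-0.2365; √(2b)=2.6571; u=(-0.2365+(-39.037))/2.6571=-14.7808, w=(-0.2365−(-39.037))/2.6571=14.6028
k=3: b·v=3.53×0.857=3.0252; √(2b)=2.6571; u=(3.0252+16.981)/2.6571=7.5294, w=(3.0252−16.981)/2.6571=-5.2523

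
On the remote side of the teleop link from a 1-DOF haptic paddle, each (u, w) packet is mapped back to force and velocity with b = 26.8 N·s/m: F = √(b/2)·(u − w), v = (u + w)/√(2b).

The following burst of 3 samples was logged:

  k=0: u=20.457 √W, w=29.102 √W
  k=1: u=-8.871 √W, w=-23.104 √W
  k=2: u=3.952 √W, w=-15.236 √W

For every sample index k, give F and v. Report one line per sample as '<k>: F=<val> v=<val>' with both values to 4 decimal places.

k=0: u−w=-8.6450, u+w=49.5590; √(b/2)=3.6606, √(2b)=7.3212; F=3.6606×(-8.645)=-31.6459, v=49.5590/7.3212=6.7692
k=1: u−w=14.2330, u+w=-31.9750; √(b/2)=3.6606, √(2b)=7.3212; F=3.6606×14.233=52.1013, v=-31.9750/7.3212=-4.3675
k=2: u−w=19.1880, u+w=-11.2840; √(b/2)=3.6606, √(2b)=7.3212; F=3.6606×19.188=70.2396, v=-11.2840/7.3212=-1.5413

0: F=-31.6459 v=6.7692
1: F=52.1013 v=-4.3675
2: F=70.2396 v=-1.5413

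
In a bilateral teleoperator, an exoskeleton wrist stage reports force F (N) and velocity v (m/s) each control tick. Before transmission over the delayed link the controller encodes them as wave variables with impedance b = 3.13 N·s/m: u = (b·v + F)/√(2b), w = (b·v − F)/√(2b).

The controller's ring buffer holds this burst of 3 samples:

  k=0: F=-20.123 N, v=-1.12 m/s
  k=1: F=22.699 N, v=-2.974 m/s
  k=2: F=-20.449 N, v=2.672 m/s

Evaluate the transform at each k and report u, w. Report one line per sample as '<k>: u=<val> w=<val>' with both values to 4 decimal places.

0: u=-9.4439 w=6.6416
1: u=5.3519 w=-12.7928
2: u=-4.8304 w=11.5157

k=0: b·v=3.13×(-1.12)=-3.5056; √(2b)=2.5020; u=(-3.5056+(-20.123))/2.5020=-9.4439, w=(-3.5056−(-20.123))/2.5020=6.6416
k=1: b·v=3.13×(-2.974)=-9.3086; √(2b)=2.5020; u=(-9.3086+22.699)/2.5020=5.3519, w=(-9.3086−22.699)/2.5020=-12.7928
k=2: b·v=3.13×2.672=8.3634; √(2b)=2.5020; u=(8.3634+(-20.449))/2.5020=-4.8304, w=(8.3634−(-20.449))/2.5020=11.5157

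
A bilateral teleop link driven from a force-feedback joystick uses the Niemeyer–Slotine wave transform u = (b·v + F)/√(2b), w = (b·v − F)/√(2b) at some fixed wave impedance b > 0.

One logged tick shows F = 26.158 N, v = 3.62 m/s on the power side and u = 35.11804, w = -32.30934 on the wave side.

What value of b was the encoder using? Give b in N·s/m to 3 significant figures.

u + w = 2.8087;  u + w = √(2b)·v, so √(2b) = 2.8087/3.62 = 0.7759.
b = (√(2b))²/2 = 0.6020/2 = 0.3010.
(Check via u − w = 2F/√(2b): u − w = 67.4274, 2F/√(2b) = 67.4276.)

b = 0.301 N·s/m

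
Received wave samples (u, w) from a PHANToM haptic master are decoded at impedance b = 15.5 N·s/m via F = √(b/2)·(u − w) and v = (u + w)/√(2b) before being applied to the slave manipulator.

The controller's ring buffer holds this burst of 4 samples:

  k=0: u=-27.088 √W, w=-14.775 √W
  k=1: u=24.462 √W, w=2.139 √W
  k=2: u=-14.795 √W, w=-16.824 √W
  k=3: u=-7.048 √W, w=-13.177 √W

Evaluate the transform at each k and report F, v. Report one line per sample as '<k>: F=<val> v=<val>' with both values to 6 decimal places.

k=0: u−w=-12.313000, u+w=-41.863000; √(b/2)=2.783882, √(2b)=5.567764; F=2.783882×(-12.313)=-34.277941, v=-41.863000/5.567764=-7.518817
k=1: u−w=22.323000, u+w=26.601000; √(b/2)=2.783882, √(2b)=5.567764; F=2.783882×22.323=62.144602, v=26.601000/5.567764=4.777681
k=2: u−w=2.029000, u+w=-31.619000; √(b/2)=2.783882, √(2b)=5.567764; F=2.783882×2.029=5.648497, v=-31.619000/5.567764=-5.678940
k=3: u−w=6.129000, u+w=-20.225000; √(b/2)=2.783882, √(2b)=5.567764; F=2.783882×6.129=17.062414, v=-20.225000/5.567764=-3.632517

0: F=-34.277941 v=-7.518817
1: F=62.144602 v=4.777681
2: F=5.648497 v=-5.678940
3: F=17.062414 v=-3.632517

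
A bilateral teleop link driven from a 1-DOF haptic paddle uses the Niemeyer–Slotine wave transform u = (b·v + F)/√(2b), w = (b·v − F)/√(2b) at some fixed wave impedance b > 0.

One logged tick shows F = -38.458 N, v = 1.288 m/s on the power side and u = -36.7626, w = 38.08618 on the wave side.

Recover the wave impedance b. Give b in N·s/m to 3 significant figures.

u + w = 1.32358;  u + w = √(2b)·v, so √(2b) = 1.32358/1.288 = 1.02762.
b = (√(2b))²/2 = 1.05601/2 = 0.52801.
(Check via u − w = 2F/√(2b): u − w = -74.84878, 2F/√(2b) = -74.84837.)

b = 0.528 N·s/m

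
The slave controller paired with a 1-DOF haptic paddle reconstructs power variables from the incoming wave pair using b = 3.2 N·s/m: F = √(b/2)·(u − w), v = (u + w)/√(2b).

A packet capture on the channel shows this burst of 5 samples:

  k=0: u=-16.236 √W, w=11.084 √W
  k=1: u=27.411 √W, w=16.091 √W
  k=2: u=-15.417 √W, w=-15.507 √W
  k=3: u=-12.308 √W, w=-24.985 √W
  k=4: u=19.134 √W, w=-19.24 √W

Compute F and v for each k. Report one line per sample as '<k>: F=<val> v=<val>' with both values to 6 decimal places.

0: F=-34.557370 v=-2.036507
1: F=14.318793 v=17.195675
2: F=0.113842 v=-12.223784
3: F=16.035278 v=-14.741353
4: F=48.539697 v=-0.041900

k=0: u−w=-27.320000, u+w=-5.152000; √(b/2)=1.264911, √(2b)=2.529822; F=1.264911×(-27.32)=-34.557370, v=-5.152000/2.529822=-2.036507
k=1: u−w=11.320000, u+w=43.502000; √(b/2)=1.264911, √(2b)=2.529822; F=1.264911×11.32=14.318793, v=43.502000/2.529822=17.195675
k=2: u−w=0.090000, u+w=-30.924000; √(b/2)=1.264911, √(2b)=2.529822; F=1.264911×0.09=0.113842, v=-30.924000/2.529822=-12.223784
k=3: u−w=12.677000, u+w=-37.293000; √(b/2)=1.264911, √(2b)=2.529822; F=1.264911×12.677=16.035278, v=-37.293000/2.529822=-14.741353
k=4: u−w=38.374000, u+w=-0.106000; √(b/2)=1.264911, √(2b)=2.529822; F=1.264911×38.374=48.539697, v=-0.106000/2.529822=-0.041900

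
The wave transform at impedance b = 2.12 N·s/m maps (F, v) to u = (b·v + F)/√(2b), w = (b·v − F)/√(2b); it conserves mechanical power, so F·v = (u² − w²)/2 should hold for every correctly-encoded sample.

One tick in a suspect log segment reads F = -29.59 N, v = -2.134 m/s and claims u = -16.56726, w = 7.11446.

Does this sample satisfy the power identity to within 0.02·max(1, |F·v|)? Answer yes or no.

F·v = (-29.59)×(-2.134) = 63.14506 W.
(u² − w²)/2 = (274.47410 − 50.61554)/2 = 111.92928 W.
|Δ| = 48.78422;  2% of max(1, |F·v|) = 1.26290.

no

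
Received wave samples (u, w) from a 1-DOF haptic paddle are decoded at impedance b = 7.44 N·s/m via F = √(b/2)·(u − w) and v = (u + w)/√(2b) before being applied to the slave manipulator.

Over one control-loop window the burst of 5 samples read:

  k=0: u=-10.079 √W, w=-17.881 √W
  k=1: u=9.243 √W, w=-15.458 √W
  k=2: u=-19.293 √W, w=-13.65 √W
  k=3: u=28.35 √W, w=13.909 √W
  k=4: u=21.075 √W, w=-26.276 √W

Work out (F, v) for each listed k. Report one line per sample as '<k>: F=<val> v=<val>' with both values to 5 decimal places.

0: F=15.04795 v=-7.24829
1: F=47.64156 v=-1.61116
2: F=-10.88382 v=-8.54007
3: F=27.85279 v=10.95514
4: F=91.32730 v=-1.34830

k=0: u−w=7.80200, u+w=-27.96000; √(b/2)=1.92873, √(2b)=3.85746; F=1.92873×7.802=15.04795, v=-27.96000/3.85746=-7.24829
k=1: u−w=24.70100, u+w=-6.21500; √(b/2)=1.92873, √(2b)=3.85746; F=1.92873×24.701=47.64156, v=-6.21500/3.85746=-1.61116
k=2: u−w=-5.64300, u+w=-32.94300; √(b/2)=1.92873, √(2b)=3.85746; F=1.92873×(-5.643)=-10.88382, v=-32.94300/3.85746=-8.54007
k=3: u−w=14.44100, u+w=42.25900; √(b/2)=1.92873, √(2b)=3.85746; F=1.92873×14.441=27.85279, v=42.25900/3.85746=10.95514
k=4: u−w=47.35100, u+w=-5.20100; √(b/2)=1.92873, √(2b)=3.85746; F=1.92873×47.351=91.32730, v=-5.20100/3.85746=-1.34830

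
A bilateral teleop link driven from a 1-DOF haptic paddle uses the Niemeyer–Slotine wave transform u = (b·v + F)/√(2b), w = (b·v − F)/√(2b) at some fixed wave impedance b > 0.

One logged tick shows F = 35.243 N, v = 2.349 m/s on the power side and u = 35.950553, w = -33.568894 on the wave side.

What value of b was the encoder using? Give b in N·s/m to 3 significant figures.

u + w = 2.381659;  u + w = √(2b)·v, so √(2b) = 2.381659/2.349 = 1.013903.
b = (√(2b))²/2 = 1.028000/2 = 0.514000.
(Check via u − w = 2F/√(2b): u − w = 69.519447, 2F/√(2b) = 69.519446.)

b = 0.514 N·s/m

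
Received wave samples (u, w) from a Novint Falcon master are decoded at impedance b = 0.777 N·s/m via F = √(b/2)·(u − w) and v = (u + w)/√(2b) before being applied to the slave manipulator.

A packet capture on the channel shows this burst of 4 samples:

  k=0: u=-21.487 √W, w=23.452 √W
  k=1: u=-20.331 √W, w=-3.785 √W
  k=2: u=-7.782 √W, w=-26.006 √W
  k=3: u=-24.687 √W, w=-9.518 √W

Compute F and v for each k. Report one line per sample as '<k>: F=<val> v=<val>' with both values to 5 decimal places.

k=0: u−w=-44.93900, u+w=1.96500; √(b/2)=0.62330, √(2b)=1.24660; F=0.62330×(-44.939)=-28.01037, v=1.96500/1.24660=1.57629
k=1: u−w=-16.54600, u+w=-24.11600; √(b/2)=0.62330, √(2b)=1.24660; F=0.62330×(-16.546)=-10.31308, v=-24.11600/1.24660=-19.34549
k=2: u−w=18.22400, u+w=-33.78800; √(b/2)=0.62330, √(2b)=1.24660; F=0.62330×18.224=11.35898, v=-33.78800/1.24660=-27.10422
k=3: u−w=-15.16900, u+w=-34.20500; √(b/2)=0.62330, √(2b)=1.24660; F=0.62330×(-15.169)=-9.45480, v=-34.20500/1.24660=-27.43874

0: F=-28.01037 v=1.57629
1: F=-10.31308 v=-19.34549
2: F=11.35898 v=-27.10422
3: F=-9.45480 v=-27.43874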